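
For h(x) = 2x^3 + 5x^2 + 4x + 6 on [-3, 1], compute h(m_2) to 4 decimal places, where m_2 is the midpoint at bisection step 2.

midpoint -1: h = 5 > 0 → [-3, -1]
midpoint -2: h = 2 > 0 → [-3, -2]

2.0000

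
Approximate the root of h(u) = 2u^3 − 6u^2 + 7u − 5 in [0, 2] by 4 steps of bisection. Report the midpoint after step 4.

u = 1 gives h = -2, negative; keep [1, 2]
u = 1.5 gives h = -1.25, negative; keep [1.5, 2]
u = 1.75 gives h = -0.40625, negative; keep [1.75, 2]
u = 1.875 gives h = 0.2148, positive; keep [1.75, 1.875]

1.875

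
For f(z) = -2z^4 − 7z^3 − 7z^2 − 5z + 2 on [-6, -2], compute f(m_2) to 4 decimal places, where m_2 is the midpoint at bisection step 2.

-19.0000

z = -4 gives f = -154, negative; keep [-4, -2]
z = -3 gives f = -19, negative; keep [-3, -2]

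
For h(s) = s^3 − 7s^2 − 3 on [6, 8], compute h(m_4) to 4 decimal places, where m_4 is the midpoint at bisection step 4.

3.3457

midpoint 7: h = -3 < 0 → [7, 8]
midpoint 7.5: h = 25.125 > 0 → [7, 7.5]
midpoint 7.25: h = 10.140625 > 0 → [7, 7.25]
midpoint 7.125: h = 3.3457 > 0 → [7, 7.125]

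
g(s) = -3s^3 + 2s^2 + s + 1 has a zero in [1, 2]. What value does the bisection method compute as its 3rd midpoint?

1.125

m = 1.5, g(m) = -3.125 (−); new bracket [1, 1.5]
m = 1.25, g(m) = -0.484375 (−); new bracket [1, 1.25]
m = 1.125, g(m) = 0.384766 (+); new bracket [1.125, 1.25]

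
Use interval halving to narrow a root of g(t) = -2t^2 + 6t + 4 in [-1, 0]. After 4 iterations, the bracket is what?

[-0.5625, -0.5]

t = -0.5 gives g = 0.5, positive; keep [-1, -0.5]
t = -0.75 gives g = -1.625, negative; keep [-0.75, -0.5]
t = -0.625 gives g = -0.53125, negative; keep [-0.625, -0.5]
t = -0.5625 gives g = -0.0078, negative; keep [-0.5625, -0.5]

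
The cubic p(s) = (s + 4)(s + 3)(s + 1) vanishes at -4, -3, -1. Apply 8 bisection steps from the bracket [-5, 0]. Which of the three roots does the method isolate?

p(-2.5) = -1.125 < 0, so the root lies in [-2.5, 0]
p(-1.25) = -1.203125 < 0, so the root lies in [-1.25, 0]
p(-0.625) = 3.005859 > 0, so the root lies in [-1.25, -0.625]
p(-0.9375) = 0.3948 > 0, so the root lies in [-1.25, -0.9375]
p(-1.09375) = -0.5194 < 0, so the root lies in [-1.09375, -0.9375]
p(-1.015625) = -0.0925 < 0, so the root lies in [-1.015625, -0.9375]
p(-0.9765625) = 0.1434 > 0, so the root lies in [-1.015625, -0.9765625]
p(-0.99609375) = 0.0235 > 0, so the root lies in [-1.015625, -0.99609375]

-1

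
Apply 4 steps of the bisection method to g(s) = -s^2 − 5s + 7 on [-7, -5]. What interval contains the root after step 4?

[-6.25, -6.125]

midpoint -6: g = 1 > 0 → [-7, -6]
midpoint -6.5: g = -2.75 < 0 → [-6.5, -6]
midpoint -6.25: g = -0.8125 < 0 → [-6.25, -6]
midpoint -6.125: g = 0.1094 > 0 → [-6.25, -6.125]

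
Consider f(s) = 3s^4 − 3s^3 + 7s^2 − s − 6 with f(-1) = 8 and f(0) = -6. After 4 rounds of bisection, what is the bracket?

[-0.75, -0.6875]

midpoint -0.5: f = -3.1875 < 0 → [-1, -0.5]
midpoint -0.75: f = 0.902344 > 0 → [-0.75, -0.5]
midpoint -0.625: f = -1.450439 < 0 → [-0.75, -0.625]
midpoint -0.6875: f = -0.3588 < 0 → [-0.75, -0.6875]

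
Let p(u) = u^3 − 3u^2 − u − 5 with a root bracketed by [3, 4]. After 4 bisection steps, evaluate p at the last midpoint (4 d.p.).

0.6609

p(3.5) = -2.375 < 0, so the root lies in [3.5, 4]
p(3.75) = 1.796875 > 0, so the root lies in [3.5, 3.75]
p(3.625) = -0.412109 < 0, so the root lies in [3.625, 3.75]
p(3.6875) = 0.6609 > 0, so the root lies in [3.625, 3.6875]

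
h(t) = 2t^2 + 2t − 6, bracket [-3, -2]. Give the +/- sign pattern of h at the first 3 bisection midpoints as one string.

midpoint -2.5: h = 1.5 > 0 → [-2.5, -2]
midpoint -2.25: h = -0.375 < 0 → [-2.5, -2.25]
midpoint -2.375: h = 0.53125 > 0 → [-2.375, -2.25]

+-+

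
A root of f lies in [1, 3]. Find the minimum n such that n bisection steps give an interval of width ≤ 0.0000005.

22

Width after n steps is 2/2^n. Need 2^n ≥ 2/0.0000005 = 4000000.
2^21 = 2097152 < 4000000 ≤ 2^22 = 4194304, so n = 22.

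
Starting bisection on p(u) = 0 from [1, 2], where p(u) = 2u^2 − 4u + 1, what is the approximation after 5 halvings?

1.71875

p(1.5) = -0.5 < 0, so the root lies in [1.5, 2]
p(1.75) = 0.125 > 0, so the root lies in [1.5, 1.75]
p(1.625) = -0.21875 < 0, so the root lies in [1.625, 1.75]
p(1.6875) = -0.0547 < 0, so the root lies in [1.6875, 1.75]
p(1.71875) = 0.0332 > 0, so the root lies in [1.6875, 1.71875]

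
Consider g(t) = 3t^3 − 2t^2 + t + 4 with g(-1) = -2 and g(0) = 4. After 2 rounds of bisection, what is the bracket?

midpoint -0.5: g = 2.625 > 0 → [-1, -0.5]
midpoint -0.75: g = 0.859375 > 0 → [-1, -0.75]

[-1, -0.75]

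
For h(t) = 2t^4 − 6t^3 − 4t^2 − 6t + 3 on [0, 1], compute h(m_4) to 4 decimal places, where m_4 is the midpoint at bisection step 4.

h(0.5) = -1.625 < 0, so the root lies in [0, 0.5]
h(0.25) = 1.164062 > 0, so the root lies in [0.25, 0.5]
h(0.375) = -0.089355 < 0, so the root lies in [0.25, 0.375]
h(0.3125) = 0.5703 > 0, so the root lies in [0.3125, 0.375]

0.5703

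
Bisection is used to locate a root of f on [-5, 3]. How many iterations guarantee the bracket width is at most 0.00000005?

Width after n steps is 8/2^n. Need 2^n ≥ 8/0.00000005 = 160000000.
2^27 = 134217728 < 160000000 ≤ 2^28 = 268435456, so n = 28.

28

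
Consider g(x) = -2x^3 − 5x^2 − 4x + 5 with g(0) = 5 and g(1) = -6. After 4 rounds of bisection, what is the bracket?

x = 0.5 gives g = 1.5, positive; keep [0.5, 1]
x = 0.75 gives g = -1.65625, negative; keep [0.5, 0.75]
x = 0.625 gives g = 0.058594, positive; keep [0.625, 0.75]
x = 0.6875 gives g = -0.7632, negative; keep [0.625, 0.6875]

[0.625, 0.6875]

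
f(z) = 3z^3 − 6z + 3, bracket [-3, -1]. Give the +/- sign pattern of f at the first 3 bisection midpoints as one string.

-+-

f(-2) = -9 < 0, so the root lies in [-2, -1]
f(-1.5) = 1.875 > 0, so the root lies in [-2, -1.5]
f(-1.75) = -2.578125 < 0, so the root lies in [-1.75, -1.5]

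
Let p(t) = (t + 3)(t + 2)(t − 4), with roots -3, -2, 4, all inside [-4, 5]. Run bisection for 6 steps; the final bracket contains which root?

t = 0.5 gives p = -30.625, negative; keep [0.5, 5]
t = 2.75 gives p = -34.140625, negative; keep [2.75, 5]
t = 3.875 gives p = -5.048828, negative; keep [3.875, 5]
t = 4.4375 gives p = 20.947, positive; keep [3.875, 4.4375]
t = 4.15625 gives p = 6.8837, positive; keep [3.875, 4.15625]
t = 4.015625 gives p = 0.6594, positive; keep [3.875, 4.015625]

4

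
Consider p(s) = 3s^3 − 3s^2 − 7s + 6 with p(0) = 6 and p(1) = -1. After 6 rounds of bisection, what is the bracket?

midpoint 0.5: p = 2.125 > 0 → [0.5, 1]
midpoint 0.75: p = 0.328125 > 0 → [0.75, 1]
midpoint 0.875: p = -0.412109 < 0 → [0.75, 0.875]
midpoint 0.8125: p = -0.0588 < 0 → [0.75, 0.8125]
midpoint 0.78125: p = 0.1307 > 0 → [0.78125, 0.8125]
midpoint 0.796875: p = 0.0349 > 0 → [0.796875, 0.8125]

[0.796875, 0.8125]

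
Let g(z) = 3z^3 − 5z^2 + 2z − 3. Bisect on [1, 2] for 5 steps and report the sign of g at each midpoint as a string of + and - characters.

g(1.5) = -1.125 < 0, so the root lies in [1.5, 2]
g(1.75) = 1.265625 > 0, so the root lies in [1.5, 1.75]
g(1.625) = -0.080078 < 0, so the root lies in [1.625, 1.75]
g(1.6875) = 0.553 > 0, so the root lies in [1.625, 1.6875]
g(1.65625) = 0.2268 > 0, so the root lies in [1.625, 1.65625]

-+-++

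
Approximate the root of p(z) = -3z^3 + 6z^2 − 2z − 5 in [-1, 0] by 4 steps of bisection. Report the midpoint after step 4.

midpoint -0.5: p = -2.125 < 0 → [-1, -0.5]
midpoint -0.75: p = 1.140625 > 0 → [-0.75, -0.5]
midpoint -0.625: p = -0.673828 < 0 → [-0.75, -0.625]
midpoint -0.6875: p = 0.1858 > 0 → [-0.6875, -0.625]

-0.6875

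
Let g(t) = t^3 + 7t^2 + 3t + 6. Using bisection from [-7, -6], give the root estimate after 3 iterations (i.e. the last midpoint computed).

m = -6.5, g(m) = 7.625 (+); new bracket [-7, -6.5]
m = -6.75, g(m) = -2.859375 (−); new bracket [-6.75, -6.5]
m = -6.625, g(m) = 2.583984 (+); new bracket [-6.75, -6.625]

-6.625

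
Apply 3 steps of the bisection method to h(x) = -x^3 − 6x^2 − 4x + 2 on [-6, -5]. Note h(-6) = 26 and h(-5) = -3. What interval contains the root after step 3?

midpoint -5.5: h = 8.875 > 0 → [-5.5, -5]
midpoint -5.25: h = 2.328125 > 0 → [-5.25, -5]
midpoint -5.125: h = -0.482422 < 0 → [-5.25, -5.125]

[-5.25, -5.125]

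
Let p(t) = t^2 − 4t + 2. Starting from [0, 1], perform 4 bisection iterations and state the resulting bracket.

m = 0.5, p(m) = 0.25 (+); new bracket [0.5, 1]
m = 0.75, p(m) = -0.4375 (−); new bracket [0.5, 0.75]
m = 0.625, p(m) = -0.109375 (−); new bracket [0.5, 0.625]
m = 0.5625, p(m) = 0.0664 (+); new bracket [0.5625, 0.625]

[0.5625, 0.625]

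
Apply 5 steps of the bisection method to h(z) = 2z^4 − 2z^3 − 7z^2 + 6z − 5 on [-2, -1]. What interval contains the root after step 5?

[-1.96875, -1.9375]

h(-1.5) = -12.875 < 0, so the root lies in [-2, -1.5]
h(-1.75) = -7.460938 < 0, so the root lies in [-2, -1.75]
h(-1.875) = -2.956543 < 0, so the root lies in [-2, -1.875]
h(-1.9375) = -0.1723 < 0, so the root lies in [-2, -1.9375]
h(-1.96875) = 1.3637 > 0, so the root lies in [-1.96875, -1.9375]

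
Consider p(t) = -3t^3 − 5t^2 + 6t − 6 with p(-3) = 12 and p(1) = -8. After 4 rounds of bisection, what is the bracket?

p(-1) = -14 < 0, so the root lies in [-3, -1]
p(-2) = -14 < 0, so the root lies in [-3, -2]
p(-2.5) = -5.375 < 0, so the root lies in [-3, -2.5]
p(-2.75) = 2.0781 > 0, so the root lies in [-2.75, -2.5]

[-2.75, -2.5]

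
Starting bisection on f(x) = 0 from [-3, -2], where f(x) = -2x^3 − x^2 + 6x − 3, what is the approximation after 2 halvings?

-2.25

midpoint -2.5: f = 7 > 0 → [-2.5, -2]
midpoint -2.25: f = 1.21875 > 0 → [-2.25, -2]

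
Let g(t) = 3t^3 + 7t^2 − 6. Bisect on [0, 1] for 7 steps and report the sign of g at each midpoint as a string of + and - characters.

--++--+

t = 0.5 gives g = -3.875, negative; keep [0.5, 1]
t = 0.75 gives g = -0.796875, negative; keep [0.75, 1]
t = 0.875 gives g = 1.369141, positive; keep [0.75, 0.875]
t = 0.8125 gives g = 0.2302, positive; keep [0.75, 0.8125]
t = 0.78125 gives g = -0.297, negative; keep [0.78125, 0.8125]
t = 0.796875 gives g = -0.0369, negative; keep [0.796875, 0.8125]
t = 0.8046875 gives g = 0.0958, positive; keep [0.796875, 0.8046875]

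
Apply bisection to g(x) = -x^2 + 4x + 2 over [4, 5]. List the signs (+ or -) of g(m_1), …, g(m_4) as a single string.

-+++

g(4.5) = -0.25 < 0, so the root lies in [4, 4.5]
g(4.25) = 0.9375 > 0, so the root lies in [4.25, 4.5]
g(4.375) = 0.359375 > 0, so the root lies in [4.375, 4.5]
g(4.4375) = 0.0586 > 0, so the root lies in [4.4375, 4.5]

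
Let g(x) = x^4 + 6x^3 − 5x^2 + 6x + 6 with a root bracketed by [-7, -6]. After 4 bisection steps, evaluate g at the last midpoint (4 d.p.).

m = -6.5, g(m) = -106.9375 (−); new bracket [-7, -6.5]
m = -6.75, g(m) = -31.652344 (−); new bracket [-7, -6.75]
m = -6.875, g(m) = 12.75415 (+); new bracket [-6.875, -6.75]
m = -6.8125, g(m) = -10.0383 (−); new bracket [-6.875, -6.8125]

-10.0383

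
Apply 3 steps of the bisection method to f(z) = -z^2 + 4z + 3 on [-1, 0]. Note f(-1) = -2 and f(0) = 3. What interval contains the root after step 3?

[-0.75, -0.625]

m = -0.5, f(m) = 0.75 (+); new bracket [-1, -0.5]
m = -0.75, f(m) = -0.5625 (−); new bracket [-0.75, -0.5]
m = -0.625, f(m) = 0.109375 (+); new bracket [-0.75, -0.625]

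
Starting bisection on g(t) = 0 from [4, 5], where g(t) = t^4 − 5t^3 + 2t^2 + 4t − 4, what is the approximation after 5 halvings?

midpoint 4.5: g = 8.9375 > 0 → [4, 4.5]
midpoint 4.25: g = -8.449219 < 0 → [4.25, 4.5]
midpoint 4.375: g = -0.556396 < 0 → [4.375, 4.5]
midpoint 4.4375: g = 3.9812 > 0 → [4.375, 4.4375]
midpoint 4.40625: g = 1.6612 > 0 → [4.375, 4.40625]

4.40625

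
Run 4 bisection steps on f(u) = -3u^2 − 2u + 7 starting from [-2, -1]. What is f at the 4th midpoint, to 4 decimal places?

-0.3867

midpoint -1.5: f = 3.25 > 0 → [-2, -1.5]
midpoint -1.75: f = 1.3125 > 0 → [-2, -1.75]
midpoint -1.875: f = 0.203125 > 0 → [-2, -1.875]
midpoint -1.9375: f = -0.3867 < 0 → [-1.9375, -1.875]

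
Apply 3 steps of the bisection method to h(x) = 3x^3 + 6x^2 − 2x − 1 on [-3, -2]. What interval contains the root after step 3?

midpoint -2.5: h = -5.375 < 0 → [-2.5, -2]
midpoint -2.25: h = -0.296875 < 0 → [-2.25, -2]
midpoint -2.125: h = 1.556641 > 0 → [-2.25, -2.125]

[-2.25, -2.125]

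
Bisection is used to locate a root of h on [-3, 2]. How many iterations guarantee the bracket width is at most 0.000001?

23

Width after n steps is 5/2^n. Need 2^n ≥ 5/0.000001 = 5000000.
2^22 = 4194304 < 5000000 ≤ 2^23 = 8388608, so n = 23.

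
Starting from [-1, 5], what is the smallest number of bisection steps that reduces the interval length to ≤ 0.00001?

20

Width after n steps is 6/2^n. Need 2^n ≥ 6/0.00001 = 600000.
2^19 = 524288 < 600000 ≤ 2^20 = 1048576, so n = 20.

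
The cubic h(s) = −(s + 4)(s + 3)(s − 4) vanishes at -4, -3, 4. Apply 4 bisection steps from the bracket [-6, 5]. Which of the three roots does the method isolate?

4

m = -0.5, h(m) = 39.375 (+); new bracket [-0.5, 5]
m = 2.25, h(m) = 57.421875 (+); new bracket [2.25, 5]
m = 3.625, h(m) = 18.943359 (+); new bracket [3.625, 5]
m = 4.3125, h(m) = -18.9954 (−); new bracket [3.625, 4.3125]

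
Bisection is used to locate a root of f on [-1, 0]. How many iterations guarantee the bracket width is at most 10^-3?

Width after n steps is 1/2^n. Need 2^n ≥ 1/10^-3 = 1000.
2^9 = 512 < 1000 ≤ 2^10 = 1024, so n = 10.

10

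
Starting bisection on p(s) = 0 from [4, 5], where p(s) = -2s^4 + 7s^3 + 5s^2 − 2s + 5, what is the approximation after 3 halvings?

s = 4.5 gives p = -85, negative; keep [4, 4.5]
s = 4.25 gives p = -28.335938, negative; keep [4, 4.25]
s = 4.125 gives p = -5.908691, negative; keep [4, 4.125]

4.125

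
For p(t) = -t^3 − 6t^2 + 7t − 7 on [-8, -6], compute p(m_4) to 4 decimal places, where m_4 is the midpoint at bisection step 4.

m = -7, p(m) = -7 (−); new bracket [-8, -7]
m = -7.5, p(m) = 24.875 (+); new bracket [-7.5, -7]
m = -7.25, p(m) = 7.953125 (+); new bracket [-7.25, -7]
m = -7.125, p(m) = 0.2363 (+); new bracket [-7.125, -7]

0.2363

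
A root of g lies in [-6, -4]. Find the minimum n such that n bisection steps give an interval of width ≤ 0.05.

6

Width after n steps is 2/2^n. Need 2^n ≥ 2/0.05 = 40.
2^5 = 32 < 40 ≤ 2^6 = 64, so n = 6.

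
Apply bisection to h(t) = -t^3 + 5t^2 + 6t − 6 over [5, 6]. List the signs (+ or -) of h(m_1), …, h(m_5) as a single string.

h(5.5) = 11.875 > 0, so the root lies in [5.5, 6]
h(5.75) = 3.703125 > 0, so the root lies in [5.75, 6]
h(5.875) = -0.951172 < 0, so the root lies in [5.75, 5.875]
h(5.8125) = 1.4246 > 0, so the root lies in [5.8125, 5.875]
h(5.84375) = 0.2489 > 0, so the root lies in [5.84375, 5.875]

++-++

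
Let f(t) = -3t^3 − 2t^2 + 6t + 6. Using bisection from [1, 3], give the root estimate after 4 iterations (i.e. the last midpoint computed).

1.625

f(2) = -14 < 0, so the root lies in [1, 2]
f(1.5) = 0.375 > 0, so the root lies in [1.5, 2]
f(1.75) = -5.703125 < 0, so the root lies in [1.5, 1.75]
f(1.625) = -2.4043 < 0, so the root lies in [1.5, 1.625]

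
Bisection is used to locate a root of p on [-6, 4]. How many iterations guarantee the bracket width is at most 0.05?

Width after n steps is 10/2^n. Need 2^n ≥ 10/0.05 = 200.
2^7 = 128 < 200 ≤ 2^8 = 256, so n = 8.

8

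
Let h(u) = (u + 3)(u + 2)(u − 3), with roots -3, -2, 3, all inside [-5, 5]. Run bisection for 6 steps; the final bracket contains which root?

m = 0, h(m) = -18 (−); new bracket [0, 5]
m = 2.5, h(m) = -12.375 (−); new bracket [2.5, 5]
m = 3.75, h(m) = 29.109375 (+); new bracket [2.5, 3.75]
m = 3.125, h(m) = 3.9238 (+); new bracket [2.5, 3.125]
m = 2.8125, h(m) = -5.2449 (−); new bracket [2.8125, 3.125]
m = 2.96875, h(m) = -0.9268 (−); new bracket [2.96875, 3.125]

3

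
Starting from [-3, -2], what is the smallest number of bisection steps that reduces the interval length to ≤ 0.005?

8

Width after n steps is 1/2^n. Need 2^n ≥ 1/0.005 = 200.
2^7 = 128 < 200 ≤ 2^8 = 256, so n = 8.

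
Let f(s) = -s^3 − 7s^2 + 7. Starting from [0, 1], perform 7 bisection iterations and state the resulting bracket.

s = 0.5 gives f = 5.125, positive; keep [0.5, 1]
s = 0.75 gives f = 2.640625, positive; keep [0.75, 1]
s = 0.875 gives f = 0.970703, positive; keep [0.875, 1]
s = 0.9375 gives f = 0.0237, positive; keep [0.9375, 1]
s = 0.96875 gives f = -0.4785, negative; keep [0.9375, 0.96875]
s = 0.953125 gives f = -0.225, negative; keep [0.9375, 0.953125]
s = 0.9453125 gives f = -0.1001, negative; keep [0.9375, 0.9453125]

[0.9375, 0.9453125]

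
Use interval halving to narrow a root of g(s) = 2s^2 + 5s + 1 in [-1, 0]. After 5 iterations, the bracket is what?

[-0.25, -0.21875]

m = -0.5, g(m) = -1 (−); new bracket [-0.5, 0]
m = -0.25, g(m) = -0.125 (−); new bracket [-0.25, 0]
m = -0.125, g(m) = 0.40625 (+); new bracket [-0.25, -0.125]
m = -0.1875, g(m) = 0.1328 (+); new bracket [-0.25, -0.1875]
m = -0.21875, g(m) = 0.002 (+); new bracket [-0.25, -0.21875]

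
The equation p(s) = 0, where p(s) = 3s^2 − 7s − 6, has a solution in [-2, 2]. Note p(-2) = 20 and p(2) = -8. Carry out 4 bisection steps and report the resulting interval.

[-0.75, -0.5]

p(0) = -6 < 0, so the root lies in [-2, 0]
p(-1) = 4 > 0, so the root lies in [-1, 0]
p(-0.5) = -1.75 < 0, so the root lies in [-1, -0.5]
p(-0.75) = 0.9375 > 0, so the root lies in [-0.75, -0.5]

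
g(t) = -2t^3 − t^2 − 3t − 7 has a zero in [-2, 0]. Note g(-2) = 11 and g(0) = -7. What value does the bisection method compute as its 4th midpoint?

-1.375

midpoint -1: g = -3 < 0 → [-2, -1]
midpoint -1.5: g = 2 > 0 → [-1.5, -1]
midpoint -1.25: g = -0.90625 < 0 → [-1.5, -1.25]
midpoint -1.375: g = 0.4336 > 0 → [-1.375, -1.25]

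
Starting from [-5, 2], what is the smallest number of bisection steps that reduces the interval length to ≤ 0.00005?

18

Width after n steps is 7/2^n. Need 2^n ≥ 7/0.00005 = 140000.
2^17 = 131072 < 140000 ≤ 2^18 = 262144, so n = 18.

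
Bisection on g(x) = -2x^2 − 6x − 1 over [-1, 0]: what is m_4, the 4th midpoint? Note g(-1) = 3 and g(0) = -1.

midpoint -0.5: g = 1.5 > 0 → [-0.5, 0]
midpoint -0.25: g = 0.375 > 0 → [-0.25, 0]
midpoint -0.125: g = -0.28125 < 0 → [-0.25, -0.125]
midpoint -0.1875: g = 0.0547 > 0 → [-0.1875, -0.125]

-0.1875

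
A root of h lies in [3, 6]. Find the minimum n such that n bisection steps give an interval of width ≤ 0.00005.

Width after n steps is 3/2^n. Need 2^n ≥ 3/0.00005 = 60000.
2^15 = 32768 < 60000 ≤ 2^16 = 65536, so n = 16.

16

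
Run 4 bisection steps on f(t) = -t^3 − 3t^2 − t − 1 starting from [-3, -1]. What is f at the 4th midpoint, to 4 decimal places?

midpoint -2: f = -3 < 0 → [-3, -2]
midpoint -2.5: f = -1.625 < 0 → [-3, -2.5]
midpoint -2.75: f = -0.140625 < 0 → [-3, -2.75]
midpoint -2.875: f = 0.8418 > 0 → [-2.875, -2.75]

0.8418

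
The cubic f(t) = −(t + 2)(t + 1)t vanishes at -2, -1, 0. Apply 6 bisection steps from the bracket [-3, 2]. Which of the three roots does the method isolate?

0

t = -0.5 gives f = 0.375, positive; keep [-0.5, 2]
t = 0.75 gives f = -3.609375, negative; keep [-0.5, 0.75]
t = 0.125 gives f = -0.298828, negative; keep [-0.5, 0.125]
t = -0.1875 gives f = 0.2761, positive; keep [-0.1875, 0.125]
t = -0.03125 gives f = 0.0596, positive; keep [-0.03125, 0.125]
t = 0.046875 gives f = -0.1004, negative; keep [-0.03125, 0.046875]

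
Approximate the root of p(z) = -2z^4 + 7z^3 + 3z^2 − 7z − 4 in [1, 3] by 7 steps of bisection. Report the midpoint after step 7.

1.203125

midpoint 2: p = 18 > 0 → [1, 2]
midpoint 1.5: p = 5.75 > 0 → [1, 1.5]
midpoint 1.25: p = 0.726562 > 0 → [1, 1.25]
midpoint 1.125: p = -1.3149 < 0 → [1.125, 1.25]
midpoint 1.1875: p = -0.3372 < 0 → [1.1875, 1.25]
midpoint 1.21875: p = 0.1842 > 0 → [1.1875, 1.21875]
midpoint 1.203125: p = -0.0792 < 0 → [1.203125, 1.21875]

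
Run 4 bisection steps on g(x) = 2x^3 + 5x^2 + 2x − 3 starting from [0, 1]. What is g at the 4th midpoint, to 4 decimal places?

midpoint 0.5: g = -0.5 < 0 → [0.5, 1]
midpoint 0.75: g = 2.15625 > 0 → [0.5, 0.75]
midpoint 0.625: g = 0.691406 > 0 → [0.5, 0.625]
midpoint 0.5625: g = 0.063 > 0 → [0.5, 0.5625]

0.0630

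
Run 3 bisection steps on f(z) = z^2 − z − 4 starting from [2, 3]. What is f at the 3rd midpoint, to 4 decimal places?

0.2656

f(2.5) = -0.25 < 0, so the root lies in [2.5, 3]
f(2.75) = 0.8125 > 0, so the root lies in [2.5, 2.75]
f(2.625) = 0.265625 > 0, so the root lies in [2.5, 2.625]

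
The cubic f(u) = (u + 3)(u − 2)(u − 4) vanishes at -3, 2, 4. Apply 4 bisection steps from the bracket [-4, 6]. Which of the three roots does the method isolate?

-3

midpoint 1: f = 12 > 0 → [-4, 1]
midpoint -1.5: f = 28.875 > 0 → [-4, -1.5]
midpoint -2.75: f = 8.015625 > 0 → [-4, -2.75]
midpoint -3.375: f = -14.8652 < 0 → [-3.375, -2.75]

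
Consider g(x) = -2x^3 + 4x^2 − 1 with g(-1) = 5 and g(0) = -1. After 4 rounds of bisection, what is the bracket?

x = -0.5 gives g = 0.25, positive; keep [-0.5, 0]
x = -0.25 gives g = -0.71875, negative; keep [-0.5, -0.25]
x = -0.375 gives g = -0.332031, negative; keep [-0.5, -0.375]
x = -0.4375 gives g = -0.0669, negative; keep [-0.5, -0.4375]

[-0.5, -0.4375]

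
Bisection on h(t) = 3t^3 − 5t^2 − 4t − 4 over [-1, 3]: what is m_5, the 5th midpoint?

2.375

h(1) = -10 < 0, so the root lies in [1, 3]
h(2) = -8 < 0, so the root lies in [2, 3]
h(2.5) = 1.625 > 0, so the root lies in [2, 2.5]
h(2.25) = -4.1406 < 0, so the root lies in [2.25, 2.5]
h(2.375) = -1.5137 < 0, so the root lies in [2.375, 2.5]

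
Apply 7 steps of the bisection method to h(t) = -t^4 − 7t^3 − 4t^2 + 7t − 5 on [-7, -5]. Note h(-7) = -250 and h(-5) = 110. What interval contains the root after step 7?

midpoint -6: h = 25 > 0 → [-7, -6]
midpoint -6.5: h = -82.1875 < 0 → [-6.5, -6]
midpoint -6.25: h = -21.894531 < 0 → [-6.25, -6]
midpoint -6.125: h = 3.1228 > 0 → [-6.25, -6.125]
midpoint -6.1875: h = -8.9805 < 0 → [-6.1875, -6.125]
midpoint -6.15625: h = -2.8291 < 0 → [-6.15625, -6.125]
midpoint -6.140625: h = 0.1716 > 0 → [-6.15625, -6.140625]

[-6.15625, -6.140625]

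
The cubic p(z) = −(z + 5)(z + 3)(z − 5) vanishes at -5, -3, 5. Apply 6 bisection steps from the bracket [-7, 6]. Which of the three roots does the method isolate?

midpoint -0.5: p = 61.875 > 0 → [-0.5, 6]
midpoint 2.75: p = 100.265625 > 0 → [2.75, 6]
midpoint 4.375: p = 43.212891 > 0 → [4.375, 6]
midpoint 5.1875: p = -15.6394 < 0 → [4.375, 5.1875]
midpoint 4.78125: p = 16.6491 > 0 → [4.78125, 5.1875]
midpoint 4.984375: p = 1.2456 > 0 → [4.984375, 5.1875]

5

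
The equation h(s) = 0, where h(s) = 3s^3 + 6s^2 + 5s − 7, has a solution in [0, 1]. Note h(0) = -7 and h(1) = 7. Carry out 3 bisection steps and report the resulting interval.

midpoint 0.5: h = -2.625 < 0 → [0.5, 1]
midpoint 0.75: h = 1.390625 > 0 → [0.5, 0.75]
midpoint 0.625: h = -0.798828 < 0 → [0.625, 0.75]

[0.625, 0.75]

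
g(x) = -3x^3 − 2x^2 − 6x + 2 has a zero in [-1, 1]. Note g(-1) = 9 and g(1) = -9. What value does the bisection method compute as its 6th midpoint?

0.28125

m = 0, g(m) = 2 (+); new bracket [0, 1]
m = 0.5, g(m) = -1.875 (−); new bracket [0, 0.5]
m = 0.25, g(m) = 0.328125 (+); new bracket [0.25, 0.5]
m = 0.375, g(m) = -0.6895 (−); new bracket [0.25, 0.375]
m = 0.3125, g(m) = -0.1619 (−); new bracket [0.25, 0.3125]
m = 0.28125, g(m) = 0.0876 (+); new bracket [0.28125, 0.3125]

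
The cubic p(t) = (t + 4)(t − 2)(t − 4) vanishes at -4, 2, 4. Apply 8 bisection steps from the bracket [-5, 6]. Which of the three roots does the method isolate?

t = 0.5 gives p = 23.625, positive; keep [-5, 0.5]
t = -2.25 gives p = 46.484375, positive; keep [-5, -2.25]
t = -3.625 gives p = 16.083984, positive; keep [-5, -3.625]
t = -4.3125 gives p = -16.3977, negative; keep [-4.3125, -3.625]
t = -3.96875 gives p = 1.4864, positive; keep [-4.3125, -3.96875]
t = -4.140625 gives p = -7.0296, negative; keep [-4.140625, -3.96875]
t = -4.0546875 gives p = -2.667, negative; keep [-4.0546875, -3.96875]
t = -4.01171875 gives p = -0.5644, negative; keep [-4.01171875, -3.96875]

-4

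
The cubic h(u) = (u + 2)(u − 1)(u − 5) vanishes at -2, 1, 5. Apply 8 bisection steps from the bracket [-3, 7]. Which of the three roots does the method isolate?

5

h(2) = -12 < 0, so the root lies in [2, 7]
h(4.5) = -11.375 < 0, so the root lies in [4.5, 7]
h(5.75) = 27.609375 > 0, so the root lies in [4.5, 5.75]
h(5.125) = 3.6738 > 0, so the root lies in [4.5, 5.125]
h(4.8125) = -4.8699 < 0, so the root lies in [4.8125, 5.125]
h(4.96875) = -0.8643 < 0, so the root lies in [4.96875, 5.125]
h(5.046875) = 1.3368 > 0, so the root lies in [4.96875, 5.046875]
h(5.0078125) = 0.2194 > 0, so the root lies in [4.96875, 5.0078125]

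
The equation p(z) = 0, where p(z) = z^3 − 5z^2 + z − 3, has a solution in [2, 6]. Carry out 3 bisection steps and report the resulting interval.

z = 4 gives p = -15, negative; keep [4, 6]
z = 5 gives p = 2, positive; keep [4, 5]
z = 4.5 gives p = -8.625, negative; keep [4.5, 5]

[4.5, 5]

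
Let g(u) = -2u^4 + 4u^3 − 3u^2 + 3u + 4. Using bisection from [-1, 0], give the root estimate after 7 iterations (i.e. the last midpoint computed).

-0.6015625

m = -0.5, g(m) = 1.125 (+); new bracket [-1, -0.5]
m = -0.75, g(m) = -2.257812 (−); new bracket [-0.75, -0.5]
m = -0.625, g(m) = -0.328613 (−); new bracket [-0.625, -0.5]
m = -0.5625, g(m) = 0.4511 (+); new bracket [-0.625, -0.5625]
m = -0.59375, g(m) = 0.0753 (+); new bracket [-0.625, -0.59375]
m = -0.609375, g(m) = -0.1231 (−); new bracket [-0.609375, -0.59375]
m = -0.6015625, g(m) = -0.023 (−); new bracket [-0.6015625, -0.59375]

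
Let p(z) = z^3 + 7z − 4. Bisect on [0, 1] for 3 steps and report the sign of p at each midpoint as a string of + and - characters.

m = 0.5, p(m) = -0.375 (−); new bracket [0.5, 1]
m = 0.75, p(m) = 1.671875 (+); new bracket [0.5, 0.75]
m = 0.625, p(m) = 0.619141 (+); new bracket [0.5, 0.625]

-++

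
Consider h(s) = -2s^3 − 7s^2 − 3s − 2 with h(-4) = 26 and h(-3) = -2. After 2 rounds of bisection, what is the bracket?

h(-3.5) = 8.5 > 0, so the root lies in [-3.5, -3]
h(-3.25) = 2.46875 > 0, so the root lies in [-3.25, -3]

[-3.25, -3]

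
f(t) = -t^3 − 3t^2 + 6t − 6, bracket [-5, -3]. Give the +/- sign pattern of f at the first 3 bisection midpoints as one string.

midpoint -4: f = -14 < 0 → [-5, -4]
midpoint -4.5: f = -2.625 < 0 → [-5, -4.5]
midpoint -4.75: f = 4.984375 > 0 → [-4.75, -4.5]

--+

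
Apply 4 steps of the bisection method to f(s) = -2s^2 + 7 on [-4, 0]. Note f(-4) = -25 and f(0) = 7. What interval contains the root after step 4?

midpoint -2: f = -1 < 0 → [-2, 0]
midpoint -1: f = 5 > 0 → [-2, -1]
midpoint -1.5: f = 2.5 > 0 → [-2, -1.5]
midpoint -1.75: f = 0.875 > 0 → [-2, -1.75]

[-2, -1.75]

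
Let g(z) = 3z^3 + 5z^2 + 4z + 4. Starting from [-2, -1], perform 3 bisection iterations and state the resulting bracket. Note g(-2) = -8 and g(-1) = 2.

midpoint -1.5: g = -0.875 < 0 → [-1.5, -1]
midpoint -1.25: g = 0.953125 > 0 → [-1.5, -1.25]
midpoint -1.375: g = 0.154297 > 0 → [-1.5, -1.375]

[-1.5, -1.375]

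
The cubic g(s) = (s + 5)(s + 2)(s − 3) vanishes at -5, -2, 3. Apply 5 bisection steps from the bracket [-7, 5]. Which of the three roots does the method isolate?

3

s = -1 gives g = -16, negative; keep [-1, 5]
s = 2 gives g = -28, negative; keep [2, 5]
s = 3.5 gives g = 23.375, positive; keep [2, 3.5]
s = 2.75 gives g = -9.2031, negative; keep [2.75, 3.5]
s = 3.125 gives g = 5.2051, positive; keep [2.75, 3.125]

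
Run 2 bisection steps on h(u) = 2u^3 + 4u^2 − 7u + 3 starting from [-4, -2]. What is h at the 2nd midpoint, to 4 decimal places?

u = -3 gives h = 6, positive; keep [-4, -3]
u = -3.5 gives h = -9.25, negative; keep [-3.5, -3]

-9.2500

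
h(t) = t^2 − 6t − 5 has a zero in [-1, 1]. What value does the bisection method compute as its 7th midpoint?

-0.734375

m = 0, h(m) = -5 (−); new bracket [-1, 0]
m = -0.5, h(m) = -1.75 (−); new bracket [-1, -0.5]
m = -0.75, h(m) = 0.0625 (+); new bracket [-0.75, -0.5]
m = -0.625, h(m) = -0.8594 (−); new bracket [-0.75, -0.625]
m = -0.6875, h(m) = -0.4023 (−); new bracket [-0.75, -0.6875]
m = -0.71875, h(m) = -0.1709 (−); new bracket [-0.75, -0.71875]
m = -0.734375, h(m) = -0.0544 (−); new bracket [-0.75, -0.734375]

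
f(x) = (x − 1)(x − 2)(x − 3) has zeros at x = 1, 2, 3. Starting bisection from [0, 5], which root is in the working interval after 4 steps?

f(2.5) = -0.375 < 0, so the root lies in [2.5, 5]
f(3.75) = 3.609375 > 0, so the root lies in [2.5, 3.75]
f(3.125) = 0.298828 > 0, so the root lies in [2.5, 3.125]
f(2.8125) = -0.2761 < 0, so the root lies in [2.8125, 3.125]

3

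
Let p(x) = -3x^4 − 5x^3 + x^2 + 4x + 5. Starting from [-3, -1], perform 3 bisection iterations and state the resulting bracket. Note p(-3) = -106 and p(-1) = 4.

m = -2, p(m) = -7 (−); new bracket [-2, -1]
m = -1.5, p(m) = 2.9375 (+); new bracket [-2, -1.5]
m = -1.75, p(m) = -0.277344 (−); new bracket [-1.75, -1.5]

[-1.75, -1.5]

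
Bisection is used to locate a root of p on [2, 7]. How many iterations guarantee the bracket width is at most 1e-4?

Width after n steps is 5/2^n. Need 2^n ≥ 5/1e-4 = 50000.
2^15 = 32768 < 50000 ≤ 2^16 = 65536, so n = 16.

16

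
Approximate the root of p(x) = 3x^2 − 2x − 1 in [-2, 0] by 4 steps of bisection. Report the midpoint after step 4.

-0.375

p(-1) = 4 > 0, so the root lies in [-1, 0]
p(-0.5) = 0.75 > 0, so the root lies in [-0.5, 0]
p(-0.25) = -0.3125 < 0, so the root lies in [-0.5, -0.25]
p(-0.375) = 0.1719 > 0, so the root lies in [-0.375, -0.25]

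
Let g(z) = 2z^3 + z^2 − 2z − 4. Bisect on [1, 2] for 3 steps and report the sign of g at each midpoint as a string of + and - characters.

g(1.5) = 2 > 0, so the root lies in [1, 1.5]
g(1.25) = -1.03125 < 0, so the root lies in [1.25, 1.5]
g(1.375) = 0.339844 > 0, so the root lies in [1.25, 1.375]

+-+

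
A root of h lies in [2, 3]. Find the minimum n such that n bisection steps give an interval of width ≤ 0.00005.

15

Width after n steps is 1/2^n. Need 2^n ≥ 1/0.00005 = 20000.
2^14 = 16384 < 20000 ≤ 2^15 = 32768, so n = 15.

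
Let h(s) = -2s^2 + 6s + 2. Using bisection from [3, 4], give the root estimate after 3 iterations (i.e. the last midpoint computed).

3.375

h(3.5) = -1.5 < 0, so the root lies in [3, 3.5]
h(3.25) = 0.375 > 0, so the root lies in [3.25, 3.5]
h(3.375) = -0.53125 < 0, so the root lies in [3.25, 3.375]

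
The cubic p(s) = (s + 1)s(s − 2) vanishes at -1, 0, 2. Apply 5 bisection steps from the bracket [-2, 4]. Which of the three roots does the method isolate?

2

m = 1, p(m) = -2 (−); new bracket [1, 4]
m = 2.5, p(m) = 4.375 (+); new bracket [1, 2.5]
m = 1.75, p(m) = -1.203125 (−); new bracket [1.75, 2.5]
m = 2.125, p(m) = 0.8301 (+); new bracket [1.75, 2.125]
m = 1.9375, p(m) = -0.3557 (−); new bracket [1.9375, 2.125]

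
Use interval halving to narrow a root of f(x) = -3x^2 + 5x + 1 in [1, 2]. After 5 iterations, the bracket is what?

x = 1.5 gives f = 1.75, positive; keep [1.5, 2]
x = 1.75 gives f = 0.5625, positive; keep [1.75, 2]
x = 1.875 gives f = -0.171875, negative; keep [1.75, 1.875]
x = 1.8125 gives f = 0.207, positive; keep [1.8125, 1.875]
x = 1.84375 gives f = 0.0205, positive; keep [1.84375, 1.875]

[1.84375, 1.875]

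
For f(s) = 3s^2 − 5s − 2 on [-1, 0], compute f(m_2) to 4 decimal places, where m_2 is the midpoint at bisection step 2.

-0.5625

midpoint -0.5: f = 1.25 > 0 → [-0.5, 0]
midpoint -0.25: f = -0.5625 < 0 → [-0.5, -0.25]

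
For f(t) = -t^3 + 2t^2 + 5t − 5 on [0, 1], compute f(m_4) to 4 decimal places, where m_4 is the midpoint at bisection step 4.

-0.1536

midpoint 0.5: f = -2.125 < 0 → [0.5, 1]
midpoint 0.75: f = -0.546875 < 0 → [0.75, 1]
midpoint 0.875: f = 0.236328 > 0 → [0.75, 0.875]
midpoint 0.8125: f = -0.1536 < 0 → [0.8125, 0.875]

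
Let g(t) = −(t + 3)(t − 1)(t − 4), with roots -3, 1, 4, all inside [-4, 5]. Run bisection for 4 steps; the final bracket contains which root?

g(0.5) = -6.125 < 0, so the root lies in [-4, 0.5]
g(-1.75) = -19.765625 < 0, so the root lies in [-4, -1.75]
g(-2.875) = -3.330078 < 0, so the root lies in [-4, -2.875]
g(-3.4375) = 14.4392 > 0, so the root lies in [-3.4375, -2.875]

-3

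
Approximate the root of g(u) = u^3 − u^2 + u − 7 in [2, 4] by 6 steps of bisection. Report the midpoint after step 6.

2.09375

g(3) = 14 > 0, so the root lies in [2, 3]
g(2.5) = 4.875 > 0, so the root lies in [2, 2.5]
g(2.25) = 1.578125 > 0, so the root lies in [2, 2.25]
g(2.125) = 0.2051 > 0, so the root lies in [2, 2.125]
g(2.0625) = -0.4177 < 0, so the root lies in [2.0625, 2.125]
g(2.09375) = -0.1115 < 0, so the root lies in [2.09375, 2.125]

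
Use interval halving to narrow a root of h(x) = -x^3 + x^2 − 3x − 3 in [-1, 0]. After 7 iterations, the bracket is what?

[-0.71875, -0.7109375]

m = -0.5, h(m) = -1.125 (−); new bracket [-1, -0.5]
m = -0.75, h(m) = 0.234375 (+); new bracket [-0.75, -0.5]
m = -0.625, h(m) = -0.490234 (−); new bracket [-0.75, -0.625]
m = -0.6875, h(m) = -0.1399 (−); new bracket [-0.75, -0.6875]
m = -0.71875, h(m) = 0.0442 (+); new bracket [-0.71875, -0.6875]
m = -0.703125, h(m) = -0.0486 (−); new bracket [-0.71875, -0.703125]
m = -0.7109375, h(m) = -0.0024 (−); new bracket [-0.71875, -0.7109375]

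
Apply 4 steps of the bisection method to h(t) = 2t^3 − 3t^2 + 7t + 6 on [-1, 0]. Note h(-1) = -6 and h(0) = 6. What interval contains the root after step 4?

[-0.625, -0.5625]

t = -0.5 gives h = 1.5, positive; keep [-1, -0.5]
t = -0.75 gives h = -1.78125, negative; keep [-0.75, -0.5]
t = -0.625 gives h = -0.035156, negative; keep [-0.625, -0.5]
t = -0.5625 gives h = 0.7573, positive; keep [-0.625, -0.5625]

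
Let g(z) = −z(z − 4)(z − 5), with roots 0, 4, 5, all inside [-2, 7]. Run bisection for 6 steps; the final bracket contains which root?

g(2.5) = -9.375 < 0, so the root lies in [-2, 2.5]
g(0.25) = -4.453125 < 0, so the root lies in [-2, 0.25]
g(-0.875) = 25.060547 > 0, so the root lies in [-0.875, 0.25]
g(-0.3125) = 7.1594 > 0, so the root lies in [-0.3125, 0.25]
g(-0.03125) = 0.6338 > 0, so the root lies in [-0.03125, 0.25]
g(0.109375) = -2.0811 < 0, so the root lies in [-0.03125, 0.109375]

0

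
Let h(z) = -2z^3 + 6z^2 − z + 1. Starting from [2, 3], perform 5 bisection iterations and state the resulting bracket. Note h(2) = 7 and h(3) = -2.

[2.875, 2.90625]

midpoint 2.5: h = 4.75 > 0 → [2.5, 3]
midpoint 2.75: h = 2.03125 > 0 → [2.75, 3]
midpoint 2.875: h = 0.191406 > 0 → [2.875, 3]
midpoint 2.9375: h = -0.8589 < 0 → [2.875, 2.9375]
midpoint 2.90625: h = -0.3226 < 0 → [2.875, 2.90625]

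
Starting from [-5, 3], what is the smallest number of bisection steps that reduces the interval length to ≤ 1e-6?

Width after n steps is 8/2^n. Need 2^n ≥ 8/1e-6 = 8000000.
2^22 = 4194304 < 8000000 ≤ 2^23 = 8388608, so n = 23.

23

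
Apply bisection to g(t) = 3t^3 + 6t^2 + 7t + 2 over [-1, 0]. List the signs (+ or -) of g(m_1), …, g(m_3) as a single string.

-++

g(-0.5) = -0.375 < 0, so the root lies in [-0.5, 0]
g(-0.25) = 0.578125 > 0, so the root lies in [-0.5, -0.25]
g(-0.375) = 0.060547 > 0, so the root lies in [-0.5, -0.375]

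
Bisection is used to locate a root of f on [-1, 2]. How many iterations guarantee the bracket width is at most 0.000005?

Width after n steps is 3/2^n. Need 2^n ≥ 3/0.000005 = 600000.
2^19 = 524288 < 600000 ≤ 2^20 = 1048576, so n = 20.

20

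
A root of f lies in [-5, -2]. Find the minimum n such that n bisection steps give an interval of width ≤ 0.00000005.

Width after n steps is 3/2^n. Need 2^n ≥ 3/0.00000005 = 60000000.
2^25 = 33554432 < 60000000 ≤ 2^26 = 67108864, so n = 26.

26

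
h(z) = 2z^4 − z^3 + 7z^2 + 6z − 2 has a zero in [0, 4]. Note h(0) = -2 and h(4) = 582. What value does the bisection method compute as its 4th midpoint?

0.25

h(2) = 62 > 0, so the root lies in [0, 2]
h(1) = 12 > 0, so the root lies in [0, 1]
h(0.5) = 2.75 > 0, so the root lies in [0, 0.5]
h(0.25) = -0.0703 < 0, so the root lies in [0.25, 0.5]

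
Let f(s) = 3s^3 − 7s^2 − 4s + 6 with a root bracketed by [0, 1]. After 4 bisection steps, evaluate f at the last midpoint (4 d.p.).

m = 0.5, f(m) = 2.625 (+); new bracket [0.5, 1]
m = 0.75, f(m) = 0.328125 (+); new bracket [0.75, 1]
m = 0.875, f(m) = -0.849609 (−); new bracket [0.75, 0.875]
m = 0.8125, f(m) = -0.262 (−); new bracket [0.75, 0.8125]

-0.2620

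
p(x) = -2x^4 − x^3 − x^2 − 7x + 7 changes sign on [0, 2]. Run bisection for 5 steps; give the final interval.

[0.75, 0.8125]

m = 1, p(m) = -4 (−); new bracket [0, 1]
m = 0.5, p(m) = 3 (+); new bracket [0.5, 1]
m = 0.75, p(m) = 0.132812 (+); new bracket [0.75, 1]
m = 0.875, p(m) = -1.7329 (−); new bracket [0.75, 0.875]
m = 0.8125, p(m) = -0.7556 (−); new bracket [0.75, 0.8125]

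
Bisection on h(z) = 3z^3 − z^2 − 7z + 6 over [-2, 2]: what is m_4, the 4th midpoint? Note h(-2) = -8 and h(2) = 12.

midpoint 0: h = 6 > 0 → [-2, 0]
midpoint -1: h = 9 > 0 → [-2, -1]
midpoint -1.5: h = 4.125 > 0 → [-2, -1.5]
midpoint -1.75: h = -0.8906 < 0 → [-1.75, -1.5]

-1.75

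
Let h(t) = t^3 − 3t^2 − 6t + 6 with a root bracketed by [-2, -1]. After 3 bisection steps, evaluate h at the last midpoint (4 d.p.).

0.1113

m = -1.5, h(m) = 4.875 (+); new bracket [-2, -1.5]
m = -1.75, h(m) = 1.953125 (+); new bracket [-2, -1.75]
m = -1.875, h(m) = 0.111328 (+); new bracket [-2, -1.875]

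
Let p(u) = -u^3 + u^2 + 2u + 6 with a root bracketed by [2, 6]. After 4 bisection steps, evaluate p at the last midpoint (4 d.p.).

p(4) = -34 < 0, so the root lies in [2, 4]
p(3) = -6 < 0, so the root lies in [2, 3]
p(2.5) = 1.625 > 0, so the root lies in [2.5, 3]
p(2.75) = -1.7344 < 0, so the root lies in [2.5, 2.75]

-1.7344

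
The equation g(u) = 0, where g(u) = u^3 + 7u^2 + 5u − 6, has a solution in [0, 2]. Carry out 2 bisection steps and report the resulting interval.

u = 1 gives g = 7, positive; keep [0, 1]
u = 0.5 gives g = -1.625, negative; keep [0.5, 1]

[0.5, 1]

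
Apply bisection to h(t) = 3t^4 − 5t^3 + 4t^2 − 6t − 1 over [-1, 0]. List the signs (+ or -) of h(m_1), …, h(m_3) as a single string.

h(-0.5) = 3.8125 > 0, so the root lies in [-0.5, 0]
h(-0.25) = 0.839844 > 0, so the root lies in [-0.25, 0]
h(-0.125) = -0.177002 < 0, so the root lies in [-0.25, -0.125]

++-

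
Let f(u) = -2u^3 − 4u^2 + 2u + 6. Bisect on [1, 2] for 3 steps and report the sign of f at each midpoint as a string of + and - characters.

--+

m = 1.5, f(m) = -6.75 (−); new bracket [1, 1.5]
m = 1.25, f(m) = -1.65625 (−); new bracket [1, 1.25]
m = 1.125, f(m) = 0.339844 (+); new bracket [1.125, 1.25]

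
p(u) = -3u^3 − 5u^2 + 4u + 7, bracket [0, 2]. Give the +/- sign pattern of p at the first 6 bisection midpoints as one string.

m = 1, p(m) = 3 (+); new bracket [1, 2]
m = 1.5, p(m) = -8.375 (−); new bracket [1, 1.5]
m = 1.25, p(m) = -1.671875 (−); new bracket [1, 1.25]
m = 1.125, p(m) = 0.9004 (+); new bracket [1.125, 1.25]
m = 1.1875, p(m) = -0.3245 (−); new bracket [1.125, 1.1875]
m = 1.15625, p(m) = 0.303 (+); new bracket [1.15625, 1.1875]

+--+-+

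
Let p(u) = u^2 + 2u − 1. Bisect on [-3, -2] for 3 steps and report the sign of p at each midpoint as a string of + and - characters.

+--

midpoint -2.5: p = 0.25 > 0 → [-2.5, -2]
midpoint -2.25: p = -0.4375 < 0 → [-2.5, -2.25]
midpoint -2.375: p = -0.109375 < 0 → [-2.5, -2.375]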